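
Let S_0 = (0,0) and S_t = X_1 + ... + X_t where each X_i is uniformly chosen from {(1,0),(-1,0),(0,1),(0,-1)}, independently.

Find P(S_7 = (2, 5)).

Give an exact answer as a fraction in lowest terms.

Answer: 21/16384

Derivation:
Let h be the number of horizontal steps (so 7-h are vertical). To end at (2,5) need (h+2)/2 right-steps and ((7-h)+5)/2 up-steps.
Sum over h with 2 ≤ h ≤ 2, h ≡ 0 (mod 2), 7-h ≡ 1 (mod 2):
h=2: C(7,2)·C(2,2)·C(5,5) = 21·1·1 = 21
Total favorable: 21
Total paths: 4^7 = 16384
P = 21/16384 = 21/16384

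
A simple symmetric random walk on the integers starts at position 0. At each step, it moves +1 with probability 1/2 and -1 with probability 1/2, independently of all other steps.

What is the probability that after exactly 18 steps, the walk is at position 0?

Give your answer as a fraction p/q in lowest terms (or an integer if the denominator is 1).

To return to 0 after 18 steps: need exactly 9 steps of +1 and 9 of -1.
Favorable paths: C(18,9) = 48620
Total paths: 2^18 = 262144
P = 48620/262144 = 12155/65536

Answer: 12155/65536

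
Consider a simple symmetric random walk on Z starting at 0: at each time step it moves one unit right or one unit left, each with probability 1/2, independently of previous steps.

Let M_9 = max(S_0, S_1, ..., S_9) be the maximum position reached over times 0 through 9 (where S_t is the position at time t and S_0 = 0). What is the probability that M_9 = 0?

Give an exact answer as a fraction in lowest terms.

Answer: 63/256

Derivation:
Let M_9 = max(S_0,...,S_9). Use the reflection principle: for j ≥ 1, #{paths with M_9 ≥ j} = #{S_9 ≥ j} + #{S_9 ≥ j+1}.
P(M_9 ≥ 0) = 1 since S_0 = 0, so #{M_9 ≥ 0} = 512.
#{M_9 ≥ 1} = #{S_9 ≥ 1} + #{S_9 ≥ 2} = 256 + 130 = 386.
#{M_9 = 0} = 512 - 386 = 126.
P(M_9 = 0) = 126/512 = 63/256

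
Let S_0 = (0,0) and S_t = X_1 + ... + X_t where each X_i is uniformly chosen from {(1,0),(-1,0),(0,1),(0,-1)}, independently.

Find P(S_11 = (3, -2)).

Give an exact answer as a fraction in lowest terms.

Answer: 38115/2097152

Derivation:
Let h be the number of horizontal steps (so 11-h are vertical). To end at (3,-2) need (h+3)/2 right-steps and ((11-h)-2)/2 up-steps.
Sum over h with 3 ≤ h ≤ 9, h ≡ 1 (mod 2), 11-h ≡ 0 (mod 2):
h=3: C(11,3)·C(3,3)·C(8,3) = 165·1·56 = 9240
h=5: C(11,5)·C(5,4)·C(6,2) = 462·5·15 = 34650
h=7: C(11,7)·C(7,5)·C(4,1) = 330·21·4 = 27720
h=9: C(11,9)·C(9,6)·C(2,0) = 55·84·1 = 4620
Total favorable: 76230
Total paths: 4^11 = 4194304
P = 76230/4194304 = 38115/2097152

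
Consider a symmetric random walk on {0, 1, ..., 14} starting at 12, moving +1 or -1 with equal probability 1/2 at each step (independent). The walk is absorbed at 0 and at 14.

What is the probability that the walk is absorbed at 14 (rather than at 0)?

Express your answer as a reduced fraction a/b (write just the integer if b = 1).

Symmetric walk (p = 1/2): the harmonic-function argument gives P(hit 14 before 0 | start at 12) = a/N.
P = 12/14 = 6/7

Answer: 6/7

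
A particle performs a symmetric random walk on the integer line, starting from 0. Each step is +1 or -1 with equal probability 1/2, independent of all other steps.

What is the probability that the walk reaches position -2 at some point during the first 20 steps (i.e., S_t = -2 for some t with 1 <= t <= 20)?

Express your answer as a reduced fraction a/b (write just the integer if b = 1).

Count via complement. Let g(t,s) = #length-t paths at position s with S_1..S_t all ≠ -2.
g(t,s) = g(t-1,s-1) + g(t-1,s+1) for s ≠ -2; g(t,-2) = 0.
t=0: g(0,0)=1
t=1: g(1,-1)=1 g(1,1)=1
t=2: g(2,0)=2 g(2,2)=1
t=3: g(3,-1)=2 g(3,1)=3 g(3,3)=1
t=4: g(4,0)=5 g(4,2)=4 g(4,4)=1
t=5: g(5,-1)=5 g(5,1)=9 g(5,3)=5 g(5,5)=1
t=6: g(6,0)=14 g(6,2)=14 g(6,4)=6 g(6,6)=1
t=7: g(7,-1)=14 g(7,1)=28 g(7,3)=20 g(7,5)=7 g(7,7)=1
t=8: g(8,0)=42 g(8,2)=48 g(8,4)=27 g(8,6)=8 g(8,8)=1
t=9: g(9,-1)=42 g(9,1)=90 g(9,3)=75 g(9,5)=35 g(9,7)=9 g(9,9)=1
t=10: g(10,0)=132 g(10,2)=165 g(10,4)=110 g(10,6)=44 g(10,8)=10 g(10,10)=1
t=11: g(11,-1)=132 g(11,1)=297 g(11,3)=275 g(11,5)=154 g(11,7)=54 g(11,9)=11 g(11,11)=1
t=12: g(12,0)=429 g(12,2)=572 g(12,4)=429 g(12,6)=208 g(12,8)=65 g(12,10)=12 g(12,12)=1
t=13: g(13,-1)=429 g(13,1)=1001 g(13,3)=1001 g(13,5)=637 g(13,7)=273 g(13,9)=77 g(13,11)=13 g(13,13)=1
t=14: g(14,0)=1430 g(14,2)=2002 g(14,4)=1638 g(14,6)=910 g(14,8)=350 g(14,10)=90 g(14,12)=14 g(14,14)=1
t=15: g(15,-1)=1430 g(15,1)=3432 g(15,3)=3640 g(15,5)=2548 g(15,7)=1260 g(15,9)=440 g(15,11)=104 g(15,13)=15 g(15,15)=1
t=16: g(16,0)=4862 g(16,2)=7072 g(16,4)=6188 g(16,6)=3808 g(16,8)=1700 g(16,10)=544 g(16,12)=119 g(16,14)=16 g(16,16)=1
t=17: g(17,-1)=4862 g(17,1)=11934 g(17,3)=13260 g(17,5)=9996 g(17,7)=5508 g(17,9)=2244 g(17,11)=663 g(17,13)=135 g(17,15)=17 g(17,17)=1
t=18: g(18,0)=16796 g(18,2)=25194 g(18,4)=23256 g(18,6)=15504 g(18,8)=7752 g(18,10)=2907 g(18,12)=798 g(18,14)=152 g(18,16)=18 g(18,18)=1
t=19: g(19,-1)=16796 g(19,1)=41990 g(19,3)=48450 g(19,5)=38760 g(19,7)=23256 g(19,9)=10659 g(19,11)=3705 g(19,13)=950 g(19,15)=170 g(19,17)=19 g(19,19)=1
t=20: g(20,0)=58786 g(20,2)=90440 g(20,4)=87210 g(20,6)=62016 g(20,8)=33915 g(20,10)=14364 g(20,12)=4655 g(20,14)=1120 g(20,16)=189 g(20,18)=20 g(20,20)=1
Paths never hitting -2: Σ_s g(20,s) = 352716
Paths hitting -2: 2^20 - 352716 = 695860
P = 695860/1048576 = 173965/262144

Answer: 173965/262144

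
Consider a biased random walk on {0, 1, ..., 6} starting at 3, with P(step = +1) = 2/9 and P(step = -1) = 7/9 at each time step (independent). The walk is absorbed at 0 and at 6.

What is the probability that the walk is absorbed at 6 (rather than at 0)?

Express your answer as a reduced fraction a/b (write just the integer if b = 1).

Answer: 8/351

Derivation:
Biased walk: p = 2/9, q = 7/9, r = q/p = 7/2
Gambler's ruin: P(hit 6 before 0 | start at 3) = (1 - r^a)/(1 - r^N)
r^3 = 343/8; r^6 = 117649/64
P = (1 - 343/8) / (1 - 117649/64) = -335/8 / -117585/64 = 8/351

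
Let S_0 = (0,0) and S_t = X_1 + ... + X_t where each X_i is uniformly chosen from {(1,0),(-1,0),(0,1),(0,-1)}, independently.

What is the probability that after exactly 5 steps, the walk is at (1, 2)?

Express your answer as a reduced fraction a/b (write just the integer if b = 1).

Let h be the number of horizontal steps (so 5-h are vertical). To end at (1,2) need (h+1)/2 right-steps and ((5-h)+2)/2 up-steps.
Sum over h with 1 ≤ h ≤ 3, h ≡ 1 (mod 2), 5-h ≡ 0 (mod 2):
h=1: C(5,1)·C(1,1)·C(4,3) = 5·1·4 = 20
h=3: C(5,3)·C(3,2)·C(2,2) = 10·3·1 = 30
Total favorable: 50
Total paths: 4^5 = 1024
P = 50/1024 = 25/512

Answer: 25/512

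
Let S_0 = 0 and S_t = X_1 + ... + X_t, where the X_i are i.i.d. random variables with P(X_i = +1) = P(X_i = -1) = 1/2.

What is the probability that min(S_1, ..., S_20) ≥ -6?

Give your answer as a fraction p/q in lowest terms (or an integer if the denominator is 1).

Answer: 115957/131072

Derivation:
Let f(t,s) = #length-t paths at position s with S_1..S_t all ≥ -6.
f(t,s) = f(t-1,s-1) + f(t-1,s+1) for s ≥ -6; f(t,s) = 0 for s < -6.
t=0: f(0,0)=1
t=1: f(1,-1)=1 f(1,1)=1
t=2: f(2,-2)=1 f(2,0)=2 f(2,2)=1
t=3: f(3,-3)=1 f(3,-1)=3 f(3,1)=3 f(3,3)=1
t=4: f(4,-4)=1 f(4,-2)=4 f(4,0)=6 f(4,2)=4 f(4,4)=1
t=5: f(5,-5)=1 f(5,-3)=5 f(5,-1)=10 f(5,1)=10 f(5,3)=5 f(5,5)=1
t=6: f(6,-6)=1 f(6,-4)=6 f(6,-2)=15 f(6,0)=20 f(6,2)=15 f(6,4)=6 f(6,6)=1
t=7: f(7,-5)=7 f(7,-3)=21 f(7,-1)=35 f(7,1)=35 f(7,3)=21 f(7,5)=7 f(7,7)=1
t=8: f(8,-6)=7 f(8,-4)=28 f(8,-2)=56 f(8,0)=70 f(8,2)=56 f(8,4)=28 f(8,6)=8 f(8,8)=1
t=9: f(9,-5)=35 f(9,-3)=84 f(9,-1)=126 f(9,1)=126 f(9,3)=84 f(9,5)=36 f(9,7)=9 f(9,9)=1
t=10: f(10,-6)=35 f(10,-4)=119 f(10,-2)=210 f(10,0)=252 f(10,2)=210 f(10,4)=120 f(10,6)=45 f(10,8)=10 f(10,10)=1
t=11: f(11,-5)=154 f(11,-3)=329 f(11,-1)=462 f(11,1)=462 f(11,3)=330 f(11,5)=165 f(11,7)=55 f(11,9)=11 f(11,11)=1
t=12: f(12,-6)=154 f(12,-4)=483 f(12,-2)=791 f(12,0)=924 f(12,2)=792 f(12,4)=495 f(12,6)=220 f(12,8)=66 f(12,10)=12 f(12,12)=1
t=13: f(13,-5)=637 f(13,-3)=1274 f(13,-1)=1715 f(13,1)=1716 f(13,3)=1287 f(13,5)=715 f(13,7)=286 f(13,9)=78 f(13,11)=13 f(13,13)=1
t=14: f(14,-6)=637 f(14,-4)=1911 f(14,-2)=2989 f(14,0)=3431 f(14,2)=3003 f(14,4)=2002 f(14,6)=1001 f(14,8)=364 f(14,10)=91 f(14,12)=14 f(14,14)=1
t=15: f(15,-5)=2548 f(15,-3)=4900 f(15,-1)=6420 f(15,1)=6434 f(15,3)=5005 f(15,5)=3003 f(15,7)=1365 f(15,9)=455 f(15,11)=105 f(15,13)=15 f(15,15)=1
t=16: f(16,-6)=2548 f(16,-4)=7448 f(16,-2)=11320 f(16,0)=12854 f(16,2)=11439 f(16,4)=8008 f(16,6)=4368 f(16,8)=1820 f(16,10)=560 f(16,12)=120 f(16,14)=16 f(16,16)=1
t=17: f(17,-5)=9996 f(17,-3)=18768 f(17,-1)=24174 f(17,1)=24293 f(17,3)=19447 f(17,5)=12376 f(17,7)=6188 f(17,9)=2380 f(17,11)=680 f(17,13)=136 f(17,15)=17 f(17,17)=1
t=18: f(18,-6)=9996 f(18,-4)=28764 f(18,-2)=42942 f(18,0)=48467 f(18,2)=43740 f(18,4)=31823 f(18,6)=18564 f(18,8)=8568 f(18,10)=3060 f(18,12)=816 f(18,14)=153 f(18,16)=18 f(18,18)=1
t=19: f(19,-5)=38760 f(19,-3)=71706 f(19,-1)=91409 f(19,1)=92207 f(19,3)=75563 f(19,5)=50387 f(19,7)=27132 f(19,9)=11628 f(19,11)=3876 f(19,13)=969 f(19,15)=171 f(19,17)=19 f(19,19)=1
t=20: f(20,-6)=38760 f(20,-4)=110466 f(20,-2)=163115 f(20,0)=183616 f(20,2)=167770 f(20,4)=125950 f(20,6)=77519 f(20,8)=38760 f(20,10)=15504 f(20,12)=4845 f(20,14)=1140 f(20,16)=190 f(20,18)=20 f(20,20)=1
Σ_s f(20,s) = 927656
P = 927656/1048576 = 115957/131072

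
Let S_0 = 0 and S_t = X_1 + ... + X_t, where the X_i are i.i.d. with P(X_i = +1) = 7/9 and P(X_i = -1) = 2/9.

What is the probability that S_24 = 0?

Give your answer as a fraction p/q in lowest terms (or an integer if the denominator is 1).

To be at 0 after 24 steps: need exactly 12 steps of +1 and 12 of -1.
Number of such sequences: C(24,12) = 2704156
Each has probability (7/9)^12 · (2/9)^12 = 56693912375296/79766443076872509863361
P = 2704156 · 56693912375296/79766443076872509863361 = 153309183313130930176/79766443076872509863361

Answer: 153309183313130930176/79766443076872509863361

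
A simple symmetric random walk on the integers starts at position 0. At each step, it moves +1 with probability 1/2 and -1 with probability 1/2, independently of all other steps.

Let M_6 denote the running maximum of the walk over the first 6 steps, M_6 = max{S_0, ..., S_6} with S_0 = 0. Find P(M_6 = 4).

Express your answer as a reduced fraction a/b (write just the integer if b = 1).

Let M_6 = max(S_0,...,S_6). Use the reflection principle: for j ≥ 1, #{paths with M_6 ≥ j} = #{S_6 ≥ j} + #{S_6 ≥ j+1}.
By reflection, #{M_6 ≥ 4} = #{S_6 ≥ 4} + #{S_6 ≥ 5} = 7 + 1 = 8.
#{M_6 ≥ 5} = #{S_6 ≥ 5} + #{S_6 ≥ 6} = 1 + 1 = 2.
#{M_6 = 4} = 8 - 2 = 6.
P(M_6 = 4) = 6/64 = 3/32

Answer: 3/32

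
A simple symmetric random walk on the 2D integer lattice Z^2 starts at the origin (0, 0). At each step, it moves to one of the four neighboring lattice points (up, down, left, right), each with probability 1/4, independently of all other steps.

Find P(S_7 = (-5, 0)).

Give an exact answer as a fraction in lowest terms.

Answer: 49/16384

Derivation:
Let h be the number of horizontal steps (so 7-h are vertical). To end at (-5,0) need (h-5)/2 right-steps and ((7-h)+0)/2 up-steps.
Sum over h with 5 ≤ h ≤ 7, h ≡ 1 (mod 2), 7-h ≡ 0 (mod 2):
h=5: C(7,5)·C(5,0)·C(2,1) = 21·1·2 = 42
h=7: C(7,7)·C(7,1)·C(0,0) = 1·7·1 = 7
Total favorable: 49
Total paths: 4^7 = 16384
P = 49/16384 = 49/16384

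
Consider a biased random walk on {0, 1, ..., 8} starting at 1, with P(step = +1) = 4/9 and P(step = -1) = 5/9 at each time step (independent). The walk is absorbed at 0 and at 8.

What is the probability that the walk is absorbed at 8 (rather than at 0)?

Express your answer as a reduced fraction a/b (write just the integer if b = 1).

Biased walk: p = 4/9, q = 5/9, r = q/p = 5/4
Gambler's ruin: P(hit 8 before 0 | start at 1) = (1 - r^a)/(1 - r^N)
r^1 = 5/4; r^8 = 390625/65536
P = (1 - 5/4) / (1 - 390625/65536) = -1/4 / -325089/65536 = 16384/325089

Answer: 16384/325089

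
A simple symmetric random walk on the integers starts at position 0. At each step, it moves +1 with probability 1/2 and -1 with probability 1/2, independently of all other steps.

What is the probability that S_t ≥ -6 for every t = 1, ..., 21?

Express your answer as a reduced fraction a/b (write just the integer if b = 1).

Answer: 227069/262144

Derivation:
Let f(t,s) = #length-t paths at position s with S_1..S_t all ≥ -6.
f(t,s) = f(t-1,s-1) + f(t-1,s+1) for s ≥ -6; f(t,s) = 0 for s < -6.
t=0: f(0,0)=1
t=1: f(1,-1)=1 f(1,1)=1
t=2: f(2,-2)=1 f(2,0)=2 f(2,2)=1
t=3: f(3,-3)=1 f(3,-1)=3 f(3,1)=3 f(3,3)=1
t=4: f(4,-4)=1 f(4,-2)=4 f(4,0)=6 f(4,2)=4 f(4,4)=1
t=5: f(5,-5)=1 f(5,-3)=5 f(5,-1)=10 f(5,1)=10 f(5,3)=5 f(5,5)=1
t=6: f(6,-6)=1 f(6,-4)=6 f(6,-2)=15 f(6,0)=20 f(6,2)=15 f(6,4)=6 f(6,6)=1
t=7: f(7,-5)=7 f(7,-3)=21 f(7,-1)=35 f(7,1)=35 f(7,3)=21 f(7,5)=7 f(7,7)=1
t=8: f(8,-6)=7 f(8,-4)=28 f(8,-2)=56 f(8,0)=70 f(8,2)=56 f(8,4)=28 f(8,6)=8 f(8,8)=1
t=9: f(9,-5)=35 f(9,-3)=84 f(9,-1)=126 f(9,1)=126 f(9,3)=84 f(9,5)=36 f(9,7)=9 f(9,9)=1
t=10: f(10,-6)=35 f(10,-4)=119 f(10,-2)=210 f(10,0)=252 f(10,2)=210 f(10,4)=120 f(10,6)=45 f(10,8)=10 f(10,10)=1
t=11: f(11,-5)=154 f(11,-3)=329 f(11,-1)=462 f(11,1)=462 f(11,3)=330 f(11,5)=165 f(11,7)=55 f(11,9)=11 f(11,11)=1
t=12: f(12,-6)=154 f(12,-4)=483 f(12,-2)=791 f(12,0)=924 f(12,2)=792 f(12,4)=495 f(12,6)=220 f(12,8)=66 f(12,10)=12 f(12,12)=1
t=13: f(13,-5)=637 f(13,-3)=1274 f(13,-1)=1715 f(13,1)=1716 f(13,3)=1287 f(13,5)=715 f(13,7)=286 f(13,9)=78 f(13,11)=13 f(13,13)=1
t=14: f(14,-6)=637 f(14,-4)=1911 f(14,-2)=2989 f(14,0)=3431 f(14,2)=3003 f(14,4)=2002 f(14,6)=1001 f(14,8)=364 f(14,10)=91 f(14,12)=14 f(14,14)=1
t=15: f(15,-5)=2548 f(15,-3)=4900 f(15,-1)=6420 f(15,1)=6434 f(15,3)=5005 f(15,5)=3003 f(15,7)=1365 f(15,9)=455 f(15,11)=105 f(15,13)=15 f(15,15)=1
t=16: f(16,-6)=2548 f(16,-4)=7448 f(16,-2)=11320 f(16,0)=12854 f(16,2)=11439 f(16,4)=8008 f(16,6)=4368 f(16,8)=1820 f(16,10)=560 f(16,12)=120 f(16,14)=16 f(16,16)=1
t=17: f(17,-5)=9996 f(17,-3)=18768 f(17,-1)=24174 f(17,1)=24293 f(17,3)=19447 f(17,5)=12376 f(17,7)=6188 f(17,9)=2380 f(17,11)=680 f(17,13)=136 f(17,15)=17 f(17,17)=1
t=18: f(18,-6)=9996 f(18,-4)=28764 f(18,-2)=42942 f(18,0)=48467 f(18,2)=43740 f(18,4)=31823 f(18,6)=18564 f(18,8)=8568 f(18,10)=3060 f(18,12)=816 f(18,14)=153 f(18,16)=18 f(18,18)=1
t=19: f(19,-5)=38760 f(19,-3)=71706 f(19,-1)=91409 f(19,1)=92207 f(19,3)=75563 f(19,5)=50387 f(19,7)=27132 f(19,9)=11628 f(19,11)=3876 f(19,13)=969 f(19,15)=171 f(19,17)=19 f(19,19)=1
t=20: f(20,-6)=38760 f(20,-4)=110466 f(20,-2)=163115 f(20,0)=183616 f(20,2)=167770 f(20,4)=125950 f(20,6)=77519 f(20,8)=38760 f(20,10)=15504 f(20,12)=4845 f(20,14)=1140 f(20,16)=190 f(20,18)=20 f(20,20)=1
t=21: f(21,-5)=149226 f(21,-3)=273581 f(21,-1)=346731 f(21,1)=351386 f(21,3)=293720 f(21,5)=203469 f(21,7)=116279 f(21,9)=54264 f(21,11)=20349 f(21,13)=5985 f(21,15)=1330 f(21,17)=210 f(21,19)=21 f(21,21)=1
Σ_s f(21,s) = 1816552
P = 1816552/2097152 = 227069/262144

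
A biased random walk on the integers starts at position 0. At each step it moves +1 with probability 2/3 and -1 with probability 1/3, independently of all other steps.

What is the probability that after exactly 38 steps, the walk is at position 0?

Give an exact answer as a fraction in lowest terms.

To be at 0 after 38 steps: need exactly 19 steps of +1 and 19 of -1.
Number of such sequences: C(38,19) = 35345263800
Each has probability (2/3)^19 · (1/3)^19 = 524288/1350851717672992089
P = 35345263800 · 524288/1350851717672992089 = 6177032555724800/450283905890997363

Answer: 6177032555724800/450283905890997363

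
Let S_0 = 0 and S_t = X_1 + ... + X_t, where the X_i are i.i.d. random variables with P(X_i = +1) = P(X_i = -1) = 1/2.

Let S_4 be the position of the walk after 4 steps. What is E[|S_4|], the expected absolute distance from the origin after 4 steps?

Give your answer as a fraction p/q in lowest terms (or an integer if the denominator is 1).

S_4 takes values m ≡ 0 (mod 2) with |m| ≤ 4; P(S_4=m) = C(4,(4+m)/2)/2^4.
Total paths: 2^4 = 16
Distribution: P(S=-4)=1/16, P(S=-2)=4/16, P(S=0)=6/16, P(S=2)=4/16, P(S=4)=1/16
E[|S_4|] = Σ_m |m|·P(S_4=m) = 24/16 = 3/2

Answer: 3/2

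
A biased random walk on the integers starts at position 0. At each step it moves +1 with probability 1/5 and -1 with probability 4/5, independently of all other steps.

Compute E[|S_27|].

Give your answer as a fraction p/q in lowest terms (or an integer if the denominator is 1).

S_27 takes values m ≡ 1 (mod 2) with |m| ≤ 27; P(S_27=m) = C(27,(27+m)/2) · (1/5)^((27+m)/2) · (4/5)^((27-m)/2).
Distribution: P(S=-27)=18014398509481984/7450580596923828125, P(S=-25)=121597189939003392/7450580596923828125, P(S=-23)=395190867301761024/7450580596923828125, P(S=-21)=32932572275146752/298023223876953125, P(S=-19)=49398858412720128/298023223876953125, P(S=-17)=284043435873140736/1490116119384765625, P(S=-15)=260373149550379008/1490116119384765625, P(S=-13)=195279862162784256/1490116119384765625, P(S=-11)=24409982770348032/298023223876953125, P(S=-9)=12883046462128128/298023223876953125, P(S=-7)=28986854539788288/1490116119384765625, P(S=-5)=11199466526736384/1490116119384765625, P(S=-3)=3733155508912128/1490116119384765625, P(S=-1)=215374356283392/298023223876953125, P(S=1)=53843589070848/298023223876953125, P(S=3)=58330554826752/1490116119384765625, P(S=5)=10936979030016/1490116119384765625, P(S=7)=1769217196032/1490116119384765625, P(S=9)=49144922112/298023223876953125, P(S=11)=5819793408/298023223876953125, P(S=13)=2909896704/1490116119384765625, P(S=15)=242491392/1490116119384765625, P(S=17)=16533504/1490116119384765625, P(S=19)=179712/298023223876953125, P(S=21)=7488/298023223876953125, P(S=23)=5616/7450580596923828125, P(S=25)=108/7450580596923828125, P(S=27)=1/7450580596923828125
E[|S_27|] = Σ_m |m|·P(S_27=m) = 24140908838834147403/1490116119384765625

Answer: 24140908838834147403/1490116119384765625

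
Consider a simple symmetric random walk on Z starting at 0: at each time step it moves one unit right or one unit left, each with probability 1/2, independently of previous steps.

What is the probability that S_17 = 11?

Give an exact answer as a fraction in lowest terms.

To reach position 11 after 17 steps: need 14 steps of +1 and 3 of -1.
Favorable paths: C(17,14) = 680
Total paths: 2^17 = 131072
P = 680/131072 = 85/16384

Answer: 85/16384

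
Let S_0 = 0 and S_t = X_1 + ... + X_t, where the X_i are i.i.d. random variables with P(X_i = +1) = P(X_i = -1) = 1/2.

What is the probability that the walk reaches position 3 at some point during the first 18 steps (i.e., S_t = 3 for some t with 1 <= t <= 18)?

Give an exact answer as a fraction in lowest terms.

Count via complement. Let g(t,s) = #length-t paths at position s with S_1..S_t all ≠ 3.
g(t,s) = g(t-1,s-1) + g(t-1,s+1) for s ≠ 3; g(t,3) = 0.
t=0: g(0,0)=1
t=1: g(1,-1)=1 g(1,1)=1
t=2: g(2,-2)=1 g(2,0)=2 g(2,2)=1
t=3: g(3,-3)=1 g(3,-1)=3 g(3,1)=3
t=4: g(4,-4)=1 g(4,-2)=4 g(4,0)=6 g(4,2)=3
t=5: g(5,-5)=1 g(5,-3)=5 g(5,-1)=10 g(5,1)=9
t=6: g(6,-6)=1 g(6,-4)=6 g(6,-2)=15 g(6,0)=19 g(6,2)=9
t=7: g(7,-7)=1 g(7,-5)=7 g(7,-3)=21 g(7,-1)=34 g(7,1)=28
t=8: g(8,-8)=1 g(8,-6)=8 g(8,-4)=28 g(8,-2)=55 g(8,0)=62 g(8,2)=28
t=9: g(9,-9)=1 g(9,-7)=9 g(9,-5)=36 g(9,-3)=83 g(9,-1)=117 g(9,1)=90
t=10: g(10,-10)=1 g(10,-8)=10 g(10,-6)=45 g(10,-4)=119 g(10,-2)=200 g(10,0)=207 g(10,2)=90
t=11: g(11,-11)=1 g(11,-9)=11 g(11,-7)=55 g(11,-5)=164 g(11,-3)=319 g(11,-1)=407 g(11,1)=297
t=12: g(12,-12)=1 g(12,-10)=12 g(12,-8)=66 g(12,-6)=219 g(12,-4)=483 g(12,-2)=726 g(12,0)=704 g(12,2)=297
t=13: g(13,-13)=1 g(13,-11)=13 g(13,-9)=78 g(13,-7)=285 g(13,-5)=702 g(13,-3)=1209 g(13,-1)=1430 g(13,1)=1001
t=14: g(14,-14)=1 g(14,-12)=14 g(14,-10)=91 g(14,-8)=363 g(14,-6)=987 g(14,-4)=1911 g(14,-2)=2639 g(14,0)=2431 g(14,2)=1001
t=15: g(15,-15)=1 g(15,-13)=15 g(15,-11)=105 g(15,-9)=454 g(15,-7)=1350 g(15,-5)=2898 g(15,-3)=4550 g(15,-1)=5070 g(15,1)=3432
t=16: g(16,-16)=1 g(16,-14)=16 g(16,-12)=120 g(16,-10)=559 g(16,-8)=1804 g(16,-6)=4248 g(16,-4)=7448 g(16,-2)=9620 g(16,0)=8502 g(16,2)=3432
t=17: g(17,-17)=1 g(17,-15)=17 g(17,-13)=136 g(17,-11)=679 g(17,-9)=2363 g(17,-7)=6052 g(17,-5)=11696 g(17,-3)=17068 g(17,-1)=18122 g(17,1)=11934
t=18: g(18,-18)=1 g(18,-16)=18 g(18,-14)=153 g(18,-12)=815 g(18,-10)=3042 g(18,-8)=8415 g(18,-6)=17748 g(18,-4)=28764 g(18,-2)=35190 g(18,0)=30056 g(18,2)=11934
Paths never hitting 3: Σ_s g(18,s) = 136136
Paths hitting 3: 2^18 - 136136 = 126008
P = 126008/262144 = 15751/32768

Answer: 15751/32768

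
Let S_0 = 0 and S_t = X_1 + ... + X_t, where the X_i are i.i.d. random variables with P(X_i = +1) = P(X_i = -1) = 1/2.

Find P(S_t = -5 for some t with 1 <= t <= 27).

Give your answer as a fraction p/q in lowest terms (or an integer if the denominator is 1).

Count via complement. Let g(t,s) = #length-t paths at position s with S_1..S_t all ≠ -5.
g(t,s) = g(t-1,s-1) + g(t-1,s+1) for s ≠ -5; g(t,-5) = 0.
t=0: g(0,0)=1
t=1: g(1,-1)=1 g(1,1)=1
t=2: g(2,-2)=1 g(2,0)=2 g(2,2)=1
t=3: g(3,-3)=1 g(3,-1)=3 g(3,1)=3 g(3,3)=1
t=4: g(4,-4)=1 g(4,-2)=4 g(4,0)=6 g(4,2)=4 g(4,4)=1
t=5: g(5,-3)=5 g(5,-1)=10 g(5,1)=10 g(5,3)=5 g(5,5)=1
t=6: g(6,-4)=5 g(6,-2)=15 g(6,0)=20 g(6,2)=15 g(6,4)=6 g(6,6)=1
t=7: g(7,-3)=20 g(7,-1)=35 g(7,1)=35 g(7,3)=21 g(7,5)=7 g(7,7)=1
t=8: g(8,-4)=20 g(8,-2)=55 g(8,0)=70 g(8,2)=56 g(8,4)=28 g(8,6)=8 g(8,8)=1
t=9: g(9,-3)=75 g(9,-1)=125 g(9,1)=126 g(9,3)=84 g(9,5)=36 g(9,7)=9 g(9,9)=1
t=10: g(10,-4)=75 g(10,-2)=200 g(10,0)=251 g(10,2)=210 g(10,4)=120 g(10,6)=45 g(10,8)=10 g(10,10)=1
t=11: g(11,-3)=275 g(11,-1)=451 g(11,1)=461 g(11,3)=330 g(11,5)=165 g(11,7)=55 g(11,9)=11 g(11,11)=1
t=12: g(12,-4)=275 g(12,-2)=726 g(12,0)=912 g(12,2)=791 g(12,4)=495 g(12,6)=220 g(12,8)=66 g(12,10)=12 g(12,12)=1
t=13: g(13,-3)=1001 g(13,-1)=1638 g(13,1)=1703 g(13,3)=1286 g(13,5)=715 g(13,7)=286 g(13,9)=78 g(13,11)=13 g(13,13)=1
t=14: g(14,-4)=1001 g(14,-2)=2639 g(14,0)=3341 g(14,2)=2989 g(14,4)=2001 g(14,6)=1001 g(14,8)=364 g(14,10)=91 g(14,12)=14 g(14,14)=1
t=15: g(15,-3)=3640 g(15,-1)=5980 g(15,1)=6330 g(15,3)=4990 g(15,5)=3002 g(15,7)=1365 g(15,9)=455 g(15,11)=105 g(15,13)=15 g(15,15)=1
t=16: g(16,-4)=3640 g(16,-2)=9620 g(16,0)=12310 g(16,2)=11320 g(16,4)=7992 g(16,6)=4367 g(16,8)=1820 g(16,10)=560 g(16,12)=120 g(16,14)=16 g(16,16)=1
t=17: g(17,-3)=13260 g(17,-1)=21930 g(17,1)=23630 g(17,3)=19312 g(17,5)=12359 g(17,7)=6187 g(17,9)=2380 g(17,11)=680 g(17,13)=136 g(17,15)=17 g(17,17)=1
t=18: g(18,-4)=13260 g(18,-2)=35190 g(18,0)=45560 g(18,2)=42942 g(18,4)=31671 g(18,6)=18546 g(18,8)=8567 g(18,10)=3060 g(18,12)=816 g(18,14)=153 g(18,16)=18 g(18,18)=1
t=19: g(19,-3)=48450 g(19,-1)=80750 g(19,1)=88502 g(19,3)=74613 g(19,5)=50217 g(19,7)=27113 g(19,9)=11627 g(19,11)=3876 g(19,13)=969 g(19,15)=171 g(19,17)=19 g(19,19)=1
t=20: g(20,-4)=48450 g(20,-2)=129200 g(20,0)=169252 g(20,2)=163115 g(20,4)=124830 g(20,6)=77330 g(20,8)=38740 g(20,10)=15503 g(20,12)=4845 g(20,14)=1140 g(20,16)=190 g(20,18)=20 g(20,20)=1
t=21: g(21,-3)=177650 g(21,-1)=298452 g(21,1)=332367 g(21,3)=287945 g(21,5)=202160 g(21,7)=116070 g(21,9)=54243 g(21,11)=20348 g(21,13)=5985 g(21,15)=1330 g(21,17)=210 g(21,19)=21 g(21,21)=1
t=22: g(22,-4)=177650 g(22,-2)=476102 g(22,0)=630819 g(22,2)=620312 g(22,4)=490105 g(22,6)=318230 g(22,8)=170313 g(22,10)=74591 g(22,12)=26333 g(22,14)=7315 g(22,16)=1540 g(22,18)=231 g(22,20)=22 g(22,22)=1
t=23: g(23,-3)=653752 g(23,-1)=1106921 g(23,1)=1251131 g(23,3)=1110417 g(23,5)=808335 g(23,7)=488543 g(23,9)=244904 g(23,11)=100924 g(23,13)=33648 g(23,15)=8855 g(23,17)=1771 g(23,19)=253 g(23,21)=23 g(23,23)=1
t=24: g(24,-4)=653752 g(24,-2)=1760673 g(24,0)=2358052 g(24,2)=2361548 g(24,4)=1918752 g(24,6)=1296878 g(24,8)=733447 g(24,10)=345828 g(24,12)=134572 g(24,14)=42503 g(24,16)=10626 g(24,18)=2024 g(24,20)=276 g(24,22)=24 g(24,24)=1
t=25: g(25,-3)=2414425 g(25,-1)=4118725 g(25,1)=4719600 g(25,3)=4280300 g(25,5)=3215630 g(25,7)=2030325 g(25,9)=1079275 g(25,11)=480400 g(25,13)=177075 g(25,15)=53129 g(25,17)=12650 g(25,19)=2300 g(25,21)=300 g(25,23)=25 g(25,25)=1
t=26: g(26,-4)=2414425 g(26,-2)=6533150 g(26,0)=8838325 g(26,2)=8999900 g(26,4)=7495930 g(26,6)=5245955 g(26,8)=3109600 g(26,10)=1559675 g(26,12)=657475 g(26,14)=230204 g(26,16)=65779 g(26,18)=14950 g(26,20)=2600 g(26,22)=325 g(26,24)=26 g(26,26)=1
t=27: g(27,-3)=8947575 g(27,-1)=15371475 g(27,1)=17838225 g(27,3)=16495830 g(27,5)=12741885 g(27,7)=8355555 g(27,9)=4669275 g(27,11)=2217150 g(27,13)=887679 g(27,15)=295983 g(27,17)=80729 g(27,19)=17550 g(27,21)=2925 g(27,23)=351 g(27,25)=27 g(27,27)=1
Paths never hitting -5: Σ_s g(27,s) = 87922215
Paths hitting -5: 2^27 - 87922215 = 46295513
P = 46295513/134217728 = 46295513/134217728

Answer: 46295513/134217728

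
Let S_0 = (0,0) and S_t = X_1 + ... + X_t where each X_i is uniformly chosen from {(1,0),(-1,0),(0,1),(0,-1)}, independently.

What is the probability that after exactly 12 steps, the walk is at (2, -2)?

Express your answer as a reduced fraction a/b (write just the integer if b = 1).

Let h be the number of horizontal steps (so 12-h are vertical). To end at (2,-2) need (h+2)/2 right-steps and ((12-h)-2)/2 up-steps.
Sum over h with 2 ≤ h ≤ 10, h ≡ 0 (mod 2), 12-h ≡ 0 (mod 2):
h=2: C(12,2)·C(2,2)·C(10,4) = 66·1·210 = 13860
h=4: C(12,4)·C(4,3)·C(8,3) = 495·4·56 = 110880
h=6: C(12,6)·C(6,4)·C(6,2) = 924·15·15 = 207900
h=8: C(12,8)·C(8,5)·C(4,1) = 495·56·4 = 110880
h=10: C(12,10)·C(10,6)·C(2,0) = 66·210·1 = 13860
Total favorable: 457380
Total paths: 4^12 = 16777216
P = 457380/16777216 = 114345/4194304

Answer: 114345/4194304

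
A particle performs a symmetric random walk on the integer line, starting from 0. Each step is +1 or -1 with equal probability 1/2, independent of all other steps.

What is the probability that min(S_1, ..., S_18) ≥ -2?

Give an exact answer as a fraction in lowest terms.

Let f(t,s) = #length-t paths at position s with S_1..S_t all ≥ -2.
f(t,s) = f(t-1,s-1) + f(t-1,s+1) for s ≥ -2; f(t,s) = 0 for s < -2.
t=0: f(0,0)=1
t=1: f(1,-1)=1 f(1,1)=1
t=2: f(2,-2)=1 f(2,0)=2 f(2,2)=1
t=3: f(3,-1)=3 f(3,1)=3 f(3,3)=1
t=4: f(4,-2)=3 f(4,0)=6 f(4,2)=4 f(4,4)=1
t=5: f(5,-1)=9 f(5,1)=10 f(5,3)=5 f(5,5)=1
t=6: f(6,-2)=9 f(6,0)=19 f(6,2)=15 f(6,4)=6 f(6,6)=1
t=7: f(7,-1)=28 f(7,1)=34 f(7,3)=21 f(7,5)=7 f(7,7)=1
t=8: f(8,-2)=28 f(8,0)=62 f(8,2)=55 f(8,4)=28 f(8,6)=8 f(8,8)=1
t=9: f(9,-1)=90 f(9,1)=117 f(9,3)=83 f(9,5)=36 f(9,7)=9 f(9,9)=1
t=10: f(10,-2)=90 f(10,0)=207 f(10,2)=200 f(10,4)=119 f(10,6)=45 f(10,8)=10 f(10,10)=1
t=11: f(11,-1)=297 f(11,1)=407 f(11,3)=319 f(11,5)=164 f(11,7)=55 f(11,9)=11 f(11,11)=1
t=12: f(12,-2)=297 f(12,0)=704 f(12,2)=726 f(12,4)=483 f(12,6)=219 f(12,8)=66 f(12,10)=12 f(12,12)=1
t=13: f(13,-1)=1001 f(13,1)=1430 f(13,3)=1209 f(13,5)=702 f(13,7)=285 f(13,9)=78 f(13,11)=13 f(13,13)=1
t=14: f(14,-2)=1001 f(14,0)=2431 f(14,2)=2639 f(14,4)=1911 f(14,6)=987 f(14,8)=363 f(14,10)=91 f(14,12)=14 f(14,14)=1
t=15: f(15,-1)=3432 f(15,1)=5070 f(15,3)=4550 f(15,5)=2898 f(15,7)=1350 f(15,9)=454 f(15,11)=105 f(15,13)=15 f(15,15)=1
t=16: f(16,-2)=3432 f(16,0)=8502 f(16,2)=9620 f(16,4)=7448 f(16,6)=4248 f(16,8)=1804 f(16,10)=559 f(16,12)=120 f(16,14)=16 f(16,16)=1
t=17: f(17,-1)=11934 f(17,1)=18122 f(17,3)=17068 f(17,5)=11696 f(17,7)=6052 f(17,9)=2363 f(17,11)=679 f(17,13)=136 f(17,15)=17 f(17,17)=1
t=18: f(18,-2)=11934 f(18,0)=30056 f(18,2)=35190 f(18,4)=28764 f(18,6)=17748 f(18,8)=8415 f(18,10)=3042 f(18,12)=815 f(18,14)=153 f(18,16)=18 f(18,18)=1
Σ_s f(18,s) = 136136
P = 136136/262144 = 17017/32768

Answer: 17017/32768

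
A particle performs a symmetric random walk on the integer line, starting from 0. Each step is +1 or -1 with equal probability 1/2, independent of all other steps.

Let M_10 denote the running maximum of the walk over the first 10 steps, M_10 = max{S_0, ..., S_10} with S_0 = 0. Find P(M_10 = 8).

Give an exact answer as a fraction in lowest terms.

Answer: 5/512

Derivation:
Let M_10 = max(S_0,...,S_10). Use the reflection principle: for j ≥ 1, #{paths with M_10 ≥ j} = #{S_10 ≥ j} + #{S_10 ≥ j+1}.
By reflection, #{M_10 ≥ 8} = #{S_10 ≥ 8} + #{S_10 ≥ 9} = 11 + 1 = 12.
#{M_10 ≥ 9} = #{S_10 ≥ 9} + #{S_10 ≥ 10} = 1 + 1 = 2.
#{M_10 = 8} = 12 - 2 = 10.
P(M_10 = 8) = 10/1024 = 5/512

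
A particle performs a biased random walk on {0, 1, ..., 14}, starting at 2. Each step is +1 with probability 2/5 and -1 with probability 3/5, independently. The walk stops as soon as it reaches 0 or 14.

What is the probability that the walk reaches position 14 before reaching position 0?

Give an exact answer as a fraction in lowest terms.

Biased walk: p = 2/5, q = 3/5, r = q/p = 3/2
Gambler's ruin: P(hit 14 before 0 | start at 2) = (1 - r^a)/(1 - r^N)
r^2 = 9/4; r^14 = 4782969/16384
P = (1 - 9/4) / (1 - 4782969/16384) = -5/4 / -4766585/16384 = 4096/953317

Answer: 4096/953317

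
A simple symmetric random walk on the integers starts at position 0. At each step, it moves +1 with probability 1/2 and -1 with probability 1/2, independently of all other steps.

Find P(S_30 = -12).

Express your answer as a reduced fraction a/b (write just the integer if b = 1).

To reach position -12 after 30 steps: need 9 steps of +1 and 21 of -1.
Favorable paths: C(30,9) = 14307150
Total paths: 2^30 = 1073741824
P = 14307150/1073741824 = 7153575/536870912

Answer: 7153575/536870912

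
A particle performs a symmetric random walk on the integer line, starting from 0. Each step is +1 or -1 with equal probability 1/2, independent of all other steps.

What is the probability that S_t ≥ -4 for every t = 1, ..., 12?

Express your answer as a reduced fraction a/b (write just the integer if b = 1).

Let f(t,s) = #length-t paths at position s with S_1..S_t all ≥ -4.
f(t,s) = f(t-1,s-1) + f(t-1,s+1) for s ≥ -4; f(t,s) = 0 for s < -4.
t=0: f(0,0)=1
t=1: f(1,-1)=1 f(1,1)=1
t=2: f(2,-2)=1 f(2,0)=2 f(2,2)=1
t=3: f(3,-3)=1 f(3,-1)=3 f(3,1)=3 f(3,3)=1
t=4: f(4,-4)=1 f(4,-2)=4 f(4,0)=6 f(4,2)=4 f(4,4)=1
t=5: f(5,-3)=5 f(5,-1)=10 f(5,1)=10 f(5,3)=5 f(5,5)=1
t=6: f(6,-4)=5 f(6,-2)=15 f(6,0)=20 f(6,2)=15 f(6,4)=6 f(6,6)=1
t=7: f(7,-3)=20 f(7,-1)=35 f(7,1)=35 f(7,3)=21 f(7,5)=7 f(7,7)=1
t=8: f(8,-4)=20 f(8,-2)=55 f(8,0)=70 f(8,2)=56 f(8,4)=28 f(8,6)=8 f(8,8)=1
t=9: f(9,-3)=75 f(9,-1)=125 f(9,1)=126 f(9,3)=84 f(9,5)=36 f(9,7)=9 f(9,9)=1
t=10: f(10,-4)=75 f(10,-2)=200 f(10,0)=251 f(10,2)=210 f(10,4)=120 f(10,6)=45 f(10,8)=10 f(10,10)=1
t=11: f(11,-3)=275 f(11,-1)=451 f(11,1)=461 f(11,3)=330 f(11,5)=165 f(11,7)=55 f(11,9)=11 f(11,11)=1
t=12: f(12,-4)=275 f(12,-2)=726 f(12,0)=912 f(12,2)=791 f(12,4)=495 f(12,6)=220 f(12,8)=66 f(12,10)=12 f(12,12)=1
Σ_s f(12,s) = 3498
P = 3498/4096 = 1749/2048

Answer: 1749/2048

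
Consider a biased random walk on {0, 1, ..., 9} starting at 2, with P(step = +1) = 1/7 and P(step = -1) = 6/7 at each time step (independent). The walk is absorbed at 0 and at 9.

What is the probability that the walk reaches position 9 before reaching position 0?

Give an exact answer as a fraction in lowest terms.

Biased walk: p = 1/7, q = 6/7, r = q/p = 6
Gambler's ruin: P(hit 9 before 0 | start at 2) = (1 - r^a)/(1 - r^N)
r^2 = 36; r^9 = 10077696
P = (1 - 36) / (1 - 10077696) = -35 / -10077695 = 7/2015539

Answer: 7/2015539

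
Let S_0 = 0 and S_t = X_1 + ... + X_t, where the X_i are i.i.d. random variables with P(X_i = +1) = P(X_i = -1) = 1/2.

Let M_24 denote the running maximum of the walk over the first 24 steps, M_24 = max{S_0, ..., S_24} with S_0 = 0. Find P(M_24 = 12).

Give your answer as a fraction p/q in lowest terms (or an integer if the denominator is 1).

Answer: 33649/4194304

Derivation:
Let M_24 = max(S_0,...,S_24). Use the reflection principle: for j ≥ 1, #{paths with M_24 ≥ j} = #{S_24 ≥ j} + #{S_24 ≥ j+1}.
By reflection, #{M_24 ≥ 12} = #{S_24 ≥ 12} + #{S_24 ≥ 13} = 190051 + 55455 = 245506.
#{M_24 ≥ 13} = #{S_24 ≥ 13} + #{S_24 ≥ 14} = 55455 + 55455 = 110910.
#{M_24 = 12} = 245506 - 110910 = 134596.
P(M_24 = 12) = 134596/16777216 = 33649/4194304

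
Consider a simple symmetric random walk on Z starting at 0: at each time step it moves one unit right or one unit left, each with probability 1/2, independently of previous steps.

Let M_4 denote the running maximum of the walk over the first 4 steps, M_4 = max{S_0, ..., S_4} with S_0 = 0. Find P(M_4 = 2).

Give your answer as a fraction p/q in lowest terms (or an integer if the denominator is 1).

Let M_4 = max(S_0,...,S_4). Use the reflection principle: for j ≥ 1, #{paths with M_4 ≥ j} = #{S_4 ≥ j} + #{S_4 ≥ j+1}.
By reflection, #{M_4 ≥ 2} = #{S_4 ≥ 2} + #{S_4 ≥ 3} = 5 + 1 = 6.
#{M_4 ≥ 3} = #{S_4 ≥ 3} + #{S_4 ≥ 4} = 1 + 1 = 2.
#{M_4 = 2} = 6 - 2 = 4.
P(M_4 = 2) = 4/16 = 1/4

Answer: 1/4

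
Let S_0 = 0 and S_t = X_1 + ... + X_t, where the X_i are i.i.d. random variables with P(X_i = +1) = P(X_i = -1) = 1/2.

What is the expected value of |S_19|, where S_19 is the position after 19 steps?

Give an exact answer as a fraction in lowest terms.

Answer: 230945/65536

Derivation:
S_19 takes values m ≡ 1 (mod 2) with |m| ≤ 19; P(S_19=m) = C(19,(19+m)/2)/2^19.
Total paths: 2^19 = 524288
Distribution: P(S=-19)=1/524288, P(S=-17)=19/524288, P(S=-15)=171/524288, P(S=-13)=969/524288, P(S=-11)=3876/524288, P(S=-9)=11628/524288, P(S=-7)=27132/524288, P(S=-5)=50388/524288, P(S=-3)=75582/524288, P(S=-1)=92378/524288, P(S=1)=92378/524288, P(S=3)=75582/524288, P(S=5)=50388/524288, P(S=7)=27132/524288, P(S=9)=11628/524288, P(S=11)=3876/524288, P(S=13)=969/524288, P(S=15)=171/524288, P(S=17)=19/524288, P(S=19)=1/524288
E[|S_19|] = Σ_m |m|·P(S_19=m) = 1847560/524288 = 230945/65536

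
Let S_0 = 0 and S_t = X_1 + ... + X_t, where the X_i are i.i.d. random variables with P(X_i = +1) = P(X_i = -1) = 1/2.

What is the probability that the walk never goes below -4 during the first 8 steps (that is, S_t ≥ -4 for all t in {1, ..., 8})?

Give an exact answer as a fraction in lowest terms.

Let f(t,s) = #length-t paths at position s with S_1..S_t all ≥ -4.
f(t,s) = f(t-1,s-1) + f(t-1,s+1) for s ≥ -4; f(t,s) = 0 for s < -4.
t=0: f(0,0)=1
t=1: f(1,-1)=1 f(1,1)=1
t=2: f(2,-2)=1 f(2,0)=2 f(2,2)=1
t=3: f(3,-3)=1 f(3,-1)=3 f(3,1)=3 f(3,3)=1
t=4: f(4,-4)=1 f(4,-2)=4 f(4,0)=6 f(4,2)=4 f(4,4)=1
t=5: f(5,-3)=5 f(5,-1)=10 f(5,1)=10 f(5,3)=5 f(5,5)=1
t=6: f(6,-4)=5 f(6,-2)=15 f(6,0)=20 f(6,2)=15 f(6,4)=6 f(6,6)=1
t=7: f(7,-3)=20 f(7,-1)=35 f(7,1)=35 f(7,3)=21 f(7,5)=7 f(7,7)=1
t=8: f(8,-4)=20 f(8,-2)=55 f(8,0)=70 f(8,2)=56 f(8,4)=28 f(8,6)=8 f(8,8)=1
Σ_s f(8,s) = 238
P = 238/256 = 119/128

Answer: 119/128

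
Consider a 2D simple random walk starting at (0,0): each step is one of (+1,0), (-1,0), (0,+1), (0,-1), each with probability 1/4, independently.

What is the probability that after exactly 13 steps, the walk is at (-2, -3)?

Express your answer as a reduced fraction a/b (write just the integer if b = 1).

Answer: 306735/16777216

Derivation:
Let h be the number of horizontal steps (so 13-h are vertical). To end at (-2,-3) need (h-2)/2 right-steps and ((13-h)-3)/2 up-steps.
Sum over h with 2 ≤ h ≤ 10, h ≡ 0 (mod 2), 13-h ≡ 1 (mod 2):
h=2: C(13,2)·C(2,0)·C(11,4) = 78·1·330 = 25740
h=4: C(13,4)·C(4,1)·C(9,3) = 715·4·84 = 240240
h=6: C(13,6)·C(6,2)·C(7,2) = 1716·15·21 = 540540
h=8: C(13,8)·C(8,3)·C(5,1) = 1287·56·5 = 360360
h=10: C(13,10)·C(10,4)·C(3,0) = 286·210·1 = 60060
Total favorable: 1226940
Total paths: 4^13 = 67108864
P = 1226940/67108864 = 306735/16777216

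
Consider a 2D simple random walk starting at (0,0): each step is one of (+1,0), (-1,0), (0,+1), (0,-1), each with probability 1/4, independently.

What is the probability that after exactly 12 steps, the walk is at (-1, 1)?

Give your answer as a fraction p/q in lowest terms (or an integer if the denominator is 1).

Answer: 22869/524288

Derivation:
Let h be the number of horizontal steps (so 12-h are vertical). To end at (-1,1) need (h-1)/2 right-steps and ((12-h)+1)/2 up-steps.
Sum over h with 1 ≤ h ≤ 11, h ≡ 1 (mod 2), 12-h ≡ 1 (mod 2):
h=1: C(12,1)·C(1,0)·C(11,6) = 12·1·462 = 5544
h=3: C(12,3)·C(3,1)·C(9,5) = 220·3·126 = 83160
h=5: C(12,5)·C(5,2)·C(7,4) = 792·10·35 = 277200
h=7: C(12,7)·C(7,3)·C(5,3) = 792·35·10 = 277200
h=9: C(12,9)·C(9,4)·C(3,2) = 220·126·3 = 83160
h=11: C(12,11)·C(11,5)·C(1,1) = 12·462·1 = 5544
Total favorable: 731808
Total paths: 4^12 = 16777216
P = 731808/16777216 = 22869/524288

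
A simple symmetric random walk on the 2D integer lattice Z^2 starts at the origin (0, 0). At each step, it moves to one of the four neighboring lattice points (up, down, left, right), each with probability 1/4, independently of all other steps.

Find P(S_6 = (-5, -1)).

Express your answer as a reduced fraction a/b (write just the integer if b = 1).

Let h be the number of horizontal steps (so 6-h are vertical). To end at (-5,-1) need (h-5)/2 right-steps and ((6-h)-1)/2 up-steps.
Sum over h with 5 ≤ h ≤ 5, h ≡ 1 (mod 2), 6-h ≡ 1 (mod 2):
h=5: C(6,5)·C(5,0)·C(1,0) = 6·1·1 = 6
Total favorable: 6
Total paths: 4^6 = 4096
P = 6/4096 = 3/2048

Answer: 3/2048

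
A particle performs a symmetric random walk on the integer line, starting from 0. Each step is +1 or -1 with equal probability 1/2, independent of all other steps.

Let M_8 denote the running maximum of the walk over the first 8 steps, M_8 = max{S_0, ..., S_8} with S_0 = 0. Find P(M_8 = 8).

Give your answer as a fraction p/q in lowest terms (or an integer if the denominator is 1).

Let M_8 = max(S_0,...,S_8). Use the reflection principle: for j ≥ 1, #{paths with M_8 ≥ j} = #{S_8 ≥ j} + #{S_8 ≥ j+1}.
By reflection, #{M_8 ≥ 8} = #{S_8 ≥ 8} + #{S_8 ≥ 9} = 1 + 0 = 1.
#{M_8 ≥ 9} = #{S_8 ≥ 9} + #{S_8 ≥ 10} = 0 + 0 = 0.
#{M_8 = 8} = 1 - 0 = 1.
P(M_8 = 8) = 1/256 = 1/256

Answer: 1/256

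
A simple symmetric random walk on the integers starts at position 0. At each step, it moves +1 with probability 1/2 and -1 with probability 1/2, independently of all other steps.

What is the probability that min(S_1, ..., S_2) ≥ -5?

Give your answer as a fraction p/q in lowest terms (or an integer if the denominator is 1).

Let f(t,s) = #length-t paths at position s with S_1..S_t all ≥ -5.
f(t,s) = f(t-1,s-1) + f(t-1,s+1) for s ≥ -5; f(t,s) = 0 for s < -5.
t=0: f(0,0)=1
t=1: f(1,-1)=1 f(1,1)=1
t=2: f(2,-2)=1 f(2,0)=2 f(2,2)=1
Σ_s f(2,s) = 4
P = 4/4 = 1

Answer: 1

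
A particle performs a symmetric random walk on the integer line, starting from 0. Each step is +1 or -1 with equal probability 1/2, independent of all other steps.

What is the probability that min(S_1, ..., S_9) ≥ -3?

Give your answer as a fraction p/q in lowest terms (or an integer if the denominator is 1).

Answer: 105/128

Derivation:
Let f(t,s) = #length-t paths at position s with S_1..S_t all ≥ -3.
f(t,s) = f(t-1,s-1) + f(t-1,s+1) for s ≥ -3; f(t,s) = 0 for s < -3.
t=0: f(0,0)=1
t=1: f(1,-1)=1 f(1,1)=1
t=2: f(2,-2)=1 f(2,0)=2 f(2,2)=1
t=3: f(3,-3)=1 f(3,-1)=3 f(3,1)=3 f(3,3)=1
t=4: f(4,-2)=4 f(4,0)=6 f(4,2)=4 f(4,4)=1
t=5: f(5,-3)=4 f(5,-1)=10 f(5,1)=10 f(5,3)=5 f(5,5)=1
t=6: f(6,-2)=14 f(6,0)=20 f(6,2)=15 f(6,4)=6 f(6,6)=1
t=7: f(7,-3)=14 f(7,-1)=34 f(7,1)=35 f(7,3)=21 f(7,5)=7 f(7,7)=1
t=8: f(8,-2)=48 f(8,0)=69 f(8,2)=56 f(8,4)=28 f(8,6)=8 f(8,8)=1
t=9: f(9,-3)=48 f(9,-1)=117 f(9,1)=125 f(9,3)=84 f(9,5)=36 f(9,7)=9 f(9,9)=1
Σ_s f(9,s) = 420
P = 420/512 = 105/128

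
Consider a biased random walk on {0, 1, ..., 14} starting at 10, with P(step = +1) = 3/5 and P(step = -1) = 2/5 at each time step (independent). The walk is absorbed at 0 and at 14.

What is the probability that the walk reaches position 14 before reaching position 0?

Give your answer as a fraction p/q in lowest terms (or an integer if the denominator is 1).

Biased walk: p = 3/5, q = 2/5, r = q/p = 2/3
Gambler's ruin: P(hit 14 before 0 | start at 10) = (1 - r^a)/(1 - r^N)
r^10 = 1024/59049; r^14 = 16384/4782969
P = (1 - 1024/59049) / (1 - 16384/4782969) = 58025/59049 / 4766585/4782969 = 940005/953317

Answer: 940005/953317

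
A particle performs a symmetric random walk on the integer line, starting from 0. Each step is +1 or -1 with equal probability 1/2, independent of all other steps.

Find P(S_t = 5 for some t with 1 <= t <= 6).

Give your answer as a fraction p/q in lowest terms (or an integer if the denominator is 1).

Count via complement. Let g(t,s) = #length-t paths at position s with S_1..S_t all ≠ 5.
g(t,s) = g(t-1,s-1) + g(t-1,s+1) for s ≠ 5; g(t,5) = 0.
t=0: g(0,0)=1
t=1: g(1,-1)=1 g(1,1)=1
t=2: g(2,-2)=1 g(2,0)=2 g(2,2)=1
t=3: g(3,-3)=1 g(3,-1)=3 g(3,1)=3 g(3,3)=1
t=4: g(4,-4)=1 g(4,-2)=4 g(4,0)=6 g(4,2)=4 g(4,4)=1
t=5: g(5,-5)=1 g(5,-3)=5 g(5,-1)=10 g(5,1)=10 g(5,3)=5
t=6: g(6,-6)=1 g(6,-4)=6 g(6,-2)=15 g(6,0)=20 g(6,2)=15 g(6,4)=5
Paths never hitting 5: Σ_s g(6,s) = 62
Paths hitting 5: 2^6 - 62 = 2
P = 2/64 = 1/32

Answer: 1/32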